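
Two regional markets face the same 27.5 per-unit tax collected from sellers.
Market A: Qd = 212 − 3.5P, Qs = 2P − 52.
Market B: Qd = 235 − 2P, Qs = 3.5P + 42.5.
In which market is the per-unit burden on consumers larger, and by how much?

Market A: pre-tax P* = 48, Q* = 44; post-tax Q = 9; per-unit burden on consumers = 10.
Market B: pre-tax P* = 35, Q* = 165; post-tax Q = 130; per-unit burden on consumers = 17.5.
Difference: 10 vs 17.5 → market B is larger by 7.5.

Market B, by 7.5.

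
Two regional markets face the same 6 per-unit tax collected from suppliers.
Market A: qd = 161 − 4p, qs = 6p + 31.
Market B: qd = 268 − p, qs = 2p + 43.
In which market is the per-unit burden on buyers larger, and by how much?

Market A: pre-tax p* = 13, q* = 109; post-tax q = 94.6; per-unit burden on buyers = 3.6.
Market B: pre-tax p* = 75, q* = 193; post-tax q = 189; per-unit burden on buyers = 4.
Difference: 3.6 vs 4 → market B is larger by 0.4.

Market B, by 0.4.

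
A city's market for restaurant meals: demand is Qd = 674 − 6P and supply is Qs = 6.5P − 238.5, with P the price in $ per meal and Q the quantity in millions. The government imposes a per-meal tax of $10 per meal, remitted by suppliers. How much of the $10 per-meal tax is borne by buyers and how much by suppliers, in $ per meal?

Without the tax, 674 − 6P = 6.5P − 238.5 gives 12.5P = 912.5, so P* = $73 and Q* = 236.
With the tax collected from suppliers, supply shifts: Qs = 6.5(P − 10) − 238.5.
Solving gives Q = 204.8 with buyers paying $78.2 and suppliers receiving $68.2 (the $10 wedge).
Burden on buyers: $5.2; on suppliers: $4.8. (They sum to $10.)
The less price-elastic side of the market bears the larger share of a per-unit tax.

Buyers bear $5.2 per meal; suppliers bear $4.8 per meal.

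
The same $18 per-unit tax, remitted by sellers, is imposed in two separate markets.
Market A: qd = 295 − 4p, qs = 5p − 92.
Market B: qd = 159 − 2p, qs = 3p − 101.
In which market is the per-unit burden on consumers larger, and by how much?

Market B, by $0.8.

Market A: pre-tax p* = $43, q* = 123; post-tax q = 83; per-unit burden on consumers = $10.
Market B: pre-tax p* = $52, q* = 55; post-tax q = 33.4; per-unit burden on consumers = $10.8.
Difference: $10 vs $10.8 → market B is larger by $0.8.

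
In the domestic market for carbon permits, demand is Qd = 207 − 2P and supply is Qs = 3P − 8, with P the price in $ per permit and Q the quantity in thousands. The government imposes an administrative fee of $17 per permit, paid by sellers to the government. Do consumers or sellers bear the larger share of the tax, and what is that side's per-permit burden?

Without the tax, 207 − 2P = 3P − 8 gives 5P = 215, so P* = $43 and Q* = 121.
With the tax collected from sellers, supply shifts: Qs = 3(P − 17) − 8.
New equilibrium: consumers pay $53.2, sellers receive $36.2, Q = 100.6. (Wedge: Pb − Ps = 17.)
Per-permit burden: consumers $10.2, sellers $6.8.
Consumers take the larger share because demand is less price-elastic here (demand slope 2 vs supply slope 3).

Consumers bear the larger share: $10.2 per permit.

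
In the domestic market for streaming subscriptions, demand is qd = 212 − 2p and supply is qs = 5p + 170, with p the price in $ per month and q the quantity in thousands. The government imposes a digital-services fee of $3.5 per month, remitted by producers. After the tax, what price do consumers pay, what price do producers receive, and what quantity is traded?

Without the tax, 212 − 2p = 5p + 170 gives 7p = 42, so p* = $6 and q* = 200.
With the tax collected from producers, supply shifts: qs = 5(p − 3.5) + 170.
New equilibrium: consumers pay $8.5, producers receive $5, q = 195. (Wedge: pb − ps = 3.5.)

Consumers pay $8.5; producers receive $5; quantity = 195.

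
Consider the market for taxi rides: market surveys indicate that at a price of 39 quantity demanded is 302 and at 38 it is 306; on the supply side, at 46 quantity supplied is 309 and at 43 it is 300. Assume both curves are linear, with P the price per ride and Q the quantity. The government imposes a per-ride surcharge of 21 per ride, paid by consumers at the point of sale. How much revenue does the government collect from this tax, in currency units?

Tax revenue = 5418.

Demand slope: (306 − 302)/(38 − 39) = -4, so Qd = 458 − 4P.
Supply slope: (300 − 309)/(43 − 46) = 3, so Qs = 3P + 171.
Without the tax, 458 − 4P = 3P + 171 gives 7P = 287, so P* = 41 and Q* = 294.
With the tax collected from consumers, demand (in seller-price terms) shifts: Qd = 458 − 4(P + 21).
Solving gives Q = 258 with consumers paying 50 and suppliers receiving 29 (the 21 wedge).
Revenue = t · Q = 21 · 258 = 5418.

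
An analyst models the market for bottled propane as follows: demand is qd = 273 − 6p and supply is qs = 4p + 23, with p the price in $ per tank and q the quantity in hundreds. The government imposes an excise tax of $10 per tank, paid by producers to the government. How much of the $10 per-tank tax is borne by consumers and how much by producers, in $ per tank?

Without the tax, 273 − 6p = 4p + 23 gives 10p = 250, so p* = $25 and q* = 123.
With the tax collected from producers, supply shifts: qs = 4(p − 10) + 23.
New equilibrium: consumers pay $29, producers receive $19, q = 99. (Wedge: pb − ps = 10.)
Burden on consumers: $4; on producers: $6. (They sum to $10.)
The less price-elastic side of the market bears the larger share of a per-unit tax.

Consumers bear $4 per tank; producers bear $6 per tank.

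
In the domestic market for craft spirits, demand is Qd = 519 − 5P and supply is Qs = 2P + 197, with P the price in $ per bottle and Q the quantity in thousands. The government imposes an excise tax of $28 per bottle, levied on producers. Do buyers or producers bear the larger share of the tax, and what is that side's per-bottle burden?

Before the tax: set 519 − 5P = 2P + 197 → P* = $46, Q* = 289.
With the tax collected from producers, supply shifts: Qs = 2(P − 28) + 197.
New equilibrium: buyers pay $54, producers receive $26, Q = 249. (Wedge: Pb − Ps = 28.)
Per-bottle burden: buyers $8, producers $20.
Producers take the larger share because supply is less price-elastic here (demand slope 5 vs supply slope 2).

Producers bear the larger share: $20 per bottle.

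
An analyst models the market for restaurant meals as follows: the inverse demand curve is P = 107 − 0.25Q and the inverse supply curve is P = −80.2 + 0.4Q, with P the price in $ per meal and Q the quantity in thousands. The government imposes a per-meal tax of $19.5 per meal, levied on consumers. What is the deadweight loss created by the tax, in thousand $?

Rewrite in direct form: Qd = 428 − 4P and Qs = 2.5P + 200.5.
Without the tax, 428 − 4P = 2.5P + 200.5 gives 6.5P = 227.5, so P* = $35 and Q* = 288.
With the tax collected from consumers, demand (in seller-price terms) shifts: Qd = 428 − 4(P + 19.5).
Solving gives Q = 258 with consumers paying $42.5 and suppliers receiving $23 (the $19.5 wedge).
Quantity falls by |ΔQ| = |288 − 258| = 30.
DWL = ½ · t · |ΔQ| = ½ · 19.5 · 30 = $292.5.

Deadweight loss = $292.5 thousand.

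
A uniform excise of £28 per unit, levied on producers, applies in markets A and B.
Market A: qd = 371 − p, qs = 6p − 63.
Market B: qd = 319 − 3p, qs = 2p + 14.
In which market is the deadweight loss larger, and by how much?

Market A: pre-tax p* = £62, q* = 309; post-tax q = 285; deadweight loss = £336.
Market B: pre-tax p* = £61, q* = 136; post-tax q = 102.4; deadweight loss = £470.4.
Difference: £336 vs £470.4 → market B is larger by £134.4.

Market B, by £134.4.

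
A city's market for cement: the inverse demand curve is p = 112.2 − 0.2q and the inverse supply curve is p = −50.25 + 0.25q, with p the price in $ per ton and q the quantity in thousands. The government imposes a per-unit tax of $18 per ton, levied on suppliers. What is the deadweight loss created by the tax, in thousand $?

Rewrite in direct form: qd = 561 − 5p and qs = 4p + 201.
Without the tax, 561 − 5p = 4p + 201 gives 9p = 360, so p* = $40 and q* = 361.
With the tax collected from suppliers, supply shifts: qs = 4(p − 18) + 201.
New equilibrium: consumers pay $48, suppliers receive $30, q = 321. (Wedge: pb − ps = 18.)
Quantity falls by |ΔQ| = |361 − 321| = 40.
DWL = ½ · t · |ΔQ| = ½ · 18 · 40 = $360.

Deadweight loss = $360 thousand.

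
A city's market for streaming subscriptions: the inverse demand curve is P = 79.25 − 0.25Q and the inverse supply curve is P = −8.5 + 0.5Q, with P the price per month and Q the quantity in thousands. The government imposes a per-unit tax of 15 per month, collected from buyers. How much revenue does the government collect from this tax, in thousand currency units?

Tax revenue = 1455 thousand.

Rewrite in direct form: Qd = 317 − 4P and Qs = 2P + 17.
Before the tax: set 317 − 4P = 2P + 17 → P* = 50, Q* = 117.
With the tax collected from buyers, demand (in seller-price terms) shifts: Qd = 317 − 4(P + 15).
Solving gives Q = 97 with buyers paying 55 and sellers receiving 40 (the 15 wedge).
Revenue = t · Q = 15 · 97 = 1455.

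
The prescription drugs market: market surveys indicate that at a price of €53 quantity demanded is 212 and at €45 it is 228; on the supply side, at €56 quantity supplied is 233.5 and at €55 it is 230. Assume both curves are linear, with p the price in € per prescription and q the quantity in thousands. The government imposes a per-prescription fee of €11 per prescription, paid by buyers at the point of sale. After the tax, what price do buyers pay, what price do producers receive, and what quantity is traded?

Demand slope: (228 − 212)/(45 − 53) = -2, so qd = 318 − 2p.
Supply slope: (230 − 233.5)/(55 − 56) = 3.5, so qs = 3.5p + 37.5.
Before the tax: set 318 − 2p = 3.5p + 37.5 → p* = €51, q* = 216.
With the tax collected from buyers, demand (in seller-price terms) shifts: qd = 318 − 2(p + 11).
Solving gives q = 202 with buyers paying €58 and producers receiving €47 (the €11 wedge).

Buyers pay €58; producers receive €47; quantity = 202.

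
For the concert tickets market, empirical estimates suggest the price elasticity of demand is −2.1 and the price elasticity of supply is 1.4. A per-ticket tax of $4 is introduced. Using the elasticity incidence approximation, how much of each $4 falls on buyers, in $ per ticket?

Incidence ratio: buyers' share ≈ εs / (εs + |εd|) = 1.4 / (1.4 + 2.1) = 0.4.
So buyers bear ≈ 0.4 × $4 = $1.6; producers bear $2.4.

Buyers bear ≈ $1.6 per ticket.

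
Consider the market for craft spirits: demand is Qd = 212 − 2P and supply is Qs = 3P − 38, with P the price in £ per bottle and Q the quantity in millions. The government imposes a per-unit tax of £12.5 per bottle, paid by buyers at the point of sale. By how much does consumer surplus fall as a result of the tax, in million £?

Before the tax: set 212 − 2P = 3P − 38 → P* = £50, Q* = 112.
With the tax collected from buyers, demand (in seller-price terms) shifts: Qd = 212 − 2(P + 12.5).
Solving gives Q = 97 with buyers paying £57.5 and producers receiving £45 (the £12.5 wedge).
ΔCS is the trapezoid between Q = 97 and Q = 112 of height £7.5: ½ · (112 + 97) · 7.5 = £783.75.

Consumer surplus falls by £783.75 million.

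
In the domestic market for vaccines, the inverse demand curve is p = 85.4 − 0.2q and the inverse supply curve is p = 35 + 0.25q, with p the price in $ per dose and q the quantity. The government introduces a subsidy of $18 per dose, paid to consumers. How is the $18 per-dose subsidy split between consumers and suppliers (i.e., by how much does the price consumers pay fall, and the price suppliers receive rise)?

Consumers gain $8 per dose; suppliers gain $10 per dose.

Inverting to q(p) form: qd = 427 − 5p; qs = 4p − 140.
Before the subsidy: set 427 − 5p = 4p − 140 → p* = $63, q* = 112.
With a per-unit subsidy paid to consumers, each effectively pays p − 18, so demand becomes qd = 427 − 5(p − 18).
New equilibrium: consumers pay $55, suppliers receive $73, q = 152. (Wedge: pb − ps = −18.)
Gain to consumers: $8; to suppliers: $10. (They sum to $18.)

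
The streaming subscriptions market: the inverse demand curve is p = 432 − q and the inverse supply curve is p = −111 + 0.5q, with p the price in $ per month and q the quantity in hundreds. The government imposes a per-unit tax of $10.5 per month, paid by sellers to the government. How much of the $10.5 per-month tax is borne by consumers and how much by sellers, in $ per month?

Consumers bear $7 per month; sellers bear $3.5 per month.

Inverting to q(p) form: qd = 432 − p; qs = 2p + 222.
Without the tax, 432 − p = 2p + 222 gives 3p = 210, so p* = $70 and q* = 362.
With the tax collected from sellers, supply shifts: qs = 2(p − 10.5) + 222.
Solving gives q = 355 with consumers paying $77 and sellers receiving $66.5 (the $10.5 wedge).
Burden on consumers: $7; on sellers: $3.5. (They sum to $10.5.)
The less price-elastic side of the market bears the larger share of a per-unit tax.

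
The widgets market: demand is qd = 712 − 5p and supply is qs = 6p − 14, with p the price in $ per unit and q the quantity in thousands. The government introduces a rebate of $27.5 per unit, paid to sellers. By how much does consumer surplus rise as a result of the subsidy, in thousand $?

Consumer surplus rises by $6292.5 thousand.

Without the subsidy, 712 − 5p = 6p − 14 gives 11p = 726, so p* = $66 and q* = 382.
With a per-unit subsidy paid to sellers, each receives p + 27.5 per unit sold, so supply becomes qs = 6(p + 27.5) − 14.
Solving gives q = 457 with consumers paying $51 and sellers receiving $78.5 (the $27.5 wedge).
ΔCS is the trapezoid between Q = 457 and Q = 382 of height $15: ½ · (382 + 457) · 15 = $6292.5.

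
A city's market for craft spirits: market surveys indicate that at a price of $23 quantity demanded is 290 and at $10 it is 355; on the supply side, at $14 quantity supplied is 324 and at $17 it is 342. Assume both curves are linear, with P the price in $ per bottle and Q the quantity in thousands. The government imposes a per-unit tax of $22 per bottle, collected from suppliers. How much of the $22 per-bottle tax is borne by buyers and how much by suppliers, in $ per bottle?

Demand slope: (355 − 290)/(10 − 23) = -5, so Qd = 405 − 5P.
Supply slope: (342 − 324)/(17 − 14) = 6, so Qs = 6P + 240.
Without the tax, 405 − 5P = 6P + 240 gives 11P = 165, so P* = $15 and Q* = 330.
With the tax collected from suppliers, supply shifts: Qs = 6(P − 22) + 240.
Solving gives Q = 270 with buyers paying $27 and suppliers receiving $5 (the $22 wedge).
Burden on buyers: $12; on suppliers: $10. (They sum to $22.)
The less price-elastic side of the market bears the larger share of a per-unit tax.

Buyers bear $12 per bottle; suppliers bear $10 per bottle.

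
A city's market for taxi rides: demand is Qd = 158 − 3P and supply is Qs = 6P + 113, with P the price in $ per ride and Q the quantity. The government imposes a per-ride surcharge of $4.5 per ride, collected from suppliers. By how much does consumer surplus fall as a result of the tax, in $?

Consumer surplus falls by $415.5.

Before the tax: set 158 − 3P = 6P + 113 → P* = $5, Q* = 143.
With the tax collected from suppliers, supply shifts: Qs = 6(P − 4.5) + 113.
New equilibrium: buyers pay $8, suppliers receive $3.5, Q = 134. (Wedge: Pb − Ps = 4.5.)
ΔCS is the trapezoid between Q = 134 and Q = 143 of height $3: ½ · (143 + 134) · 3 = $415.5.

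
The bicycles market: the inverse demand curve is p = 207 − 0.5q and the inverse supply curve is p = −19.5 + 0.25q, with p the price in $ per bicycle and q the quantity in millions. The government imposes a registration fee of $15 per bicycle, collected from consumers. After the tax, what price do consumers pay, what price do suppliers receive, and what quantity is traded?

Consumers pay $66; suppliers receive $51; quantity = 282.

Inverting to q(p) form: qd = 414 − 2p; qs = 4p + 78.
Without the tax, 414 − 2p = 4p + 78 gives 6p = 336, so p* = $56 and q* = 302.
With the tax collected from consumers, demand (in seller-price terms) shifts: qd = 414 − 2(p + 15).
Solving gives q = 282 with consumers paying $66 and suppliers receiving $51 (the $15 wedge).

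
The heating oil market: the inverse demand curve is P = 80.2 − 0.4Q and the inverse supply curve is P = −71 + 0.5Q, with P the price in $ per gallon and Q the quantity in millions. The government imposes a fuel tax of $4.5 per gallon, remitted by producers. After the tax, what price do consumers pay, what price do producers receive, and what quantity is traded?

Consumers pay $15; producers receive $10.5; quantity = 163.

Inverting to Q(P) form: Qd = 200.5 − 2.5P; Qs = 2P + 142.
Before the tax: set 200.5 − 2.5P = 2P + 142 → P* = $13, Q* = 168.
With the tax collected from producers, supply shifts: Qs = 2(P − 4.5) + 142.
New equilibrium: consumers pay $15, producers receive $10.5, Q = 163. (Wedge: Pb − Ps = 4.5.)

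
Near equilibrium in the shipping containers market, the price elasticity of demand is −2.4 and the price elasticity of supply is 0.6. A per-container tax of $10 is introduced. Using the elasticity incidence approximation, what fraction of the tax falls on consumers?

Incidence ratio: consumers' share ≈ εs / (εs + |εd|) = 0.6 / (0.6 + 2.4) = 0.2.
Supply is the less elastic side, so consumers bear the smaller share.

Consumers' share ≈ 0.2.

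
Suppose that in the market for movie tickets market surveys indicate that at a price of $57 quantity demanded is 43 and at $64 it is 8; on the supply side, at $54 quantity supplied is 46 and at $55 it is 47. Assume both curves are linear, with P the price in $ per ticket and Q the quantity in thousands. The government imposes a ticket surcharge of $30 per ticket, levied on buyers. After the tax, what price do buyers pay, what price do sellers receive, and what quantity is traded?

Buyers pay $61; sellers receive $31; quantity = 23.

Demand slope: (8 − 43)/(64 − 57) = -5, so Qd = 328 − 5P.
Supply slope: (47 − 46)/(55 − 54) = 1, so Qs = P − 8.
Without the tax, 328 − 5P = P − 8 gives 6P = 336, so P* = $56 and Q* = 48.
With the tax collected from buyers, demand (in seller-price terms) shifts: Qd = 328 − 5(P + 30).
New equilibrium: buyers pay $61, sellers receive $31, Q = 23. (Wedge: Pb − Ps = 30.)
The less price-elastic side of the market bears the larger share of a per-unit tax.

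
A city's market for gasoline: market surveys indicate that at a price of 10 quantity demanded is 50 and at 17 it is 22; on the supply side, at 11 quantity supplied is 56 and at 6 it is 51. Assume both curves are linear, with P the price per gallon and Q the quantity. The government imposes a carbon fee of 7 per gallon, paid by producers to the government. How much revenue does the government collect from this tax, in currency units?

Tax revenue = 338.8.

Demand slope: (22 − 50)/(17 − 10) = -4, so Qd = 90 − 4P.
Supply slope: (51 − 56)/(6 − 11) = 1, so Qs = P + 45.
Without the tax, 90 − 4P = P + 45 gives 5P = 45, so P* = 9 and Q* = 54.
With the tax collected from producers, supply shifts: Qs = (P − 7) + 45.
New equilibrium: consumers pay 10.4, producers receive 3.4, Q = 48.4. (Wedge: Pb − Ps = 7.)
Revenue = t · Q = 7 · 48.4 = 338.8.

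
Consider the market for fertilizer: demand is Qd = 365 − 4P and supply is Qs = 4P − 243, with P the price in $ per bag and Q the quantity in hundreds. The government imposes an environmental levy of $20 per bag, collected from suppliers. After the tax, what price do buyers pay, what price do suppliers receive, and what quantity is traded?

Before the tax: set 365 − 4P = 4P − 243 → P* = $76, Q* = 61.
With the tax collected from suppliers, supply shifts: Qs = 4(P − 20) − 243.
New equilibrium: buyers pay $86, suppliers receive $66, Q = 21. (Wedge: Pb − Ps = 20.)
The less price-elastic side of the market bears the larger share of a per-unit tax.

Buyers pay $86; suppliers receive $66; quantity = 21.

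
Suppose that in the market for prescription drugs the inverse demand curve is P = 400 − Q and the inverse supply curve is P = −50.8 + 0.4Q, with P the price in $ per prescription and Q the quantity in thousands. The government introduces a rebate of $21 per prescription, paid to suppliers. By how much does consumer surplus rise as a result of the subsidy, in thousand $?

Consumer surplus rises by $4942.5 thousand.

Inverting to Q(P) form: Qd = 400 − P; Qs = 2.5P + 127.
Before the subsidy: set 400 − P = 2.5P + 127 → P* = $78, Q* = 322.
With a per-unit subsidy paid to suppliers, each receives P + 21 per unit sold, so supply becomes Qs = 2.5(P + 21) + 127.
New equilibrium: buyers pay $63, suppliers receive $84, Q = 337. (Wedge: Pb − Ps = −21.)
ΔCS is the trapezoid between Q = 337 and Q = 322 of height $15: ½ · (322 + 337) · 15 = $4942.5.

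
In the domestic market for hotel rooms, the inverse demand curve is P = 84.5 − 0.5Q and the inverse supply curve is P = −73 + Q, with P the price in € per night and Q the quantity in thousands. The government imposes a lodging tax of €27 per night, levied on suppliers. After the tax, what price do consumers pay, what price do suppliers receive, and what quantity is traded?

Consumers pay €41; suppliers receive €14; quantity = 87.

Rewrite in direct form: Qd = 169 − 2P and Qs = P + 73.
Without the tax, 169 − 2P = P + 73 gives 3P = 96, so P* = €32 and Q* = 105.
With the tax collected from suppliers, supply shifts: Qs = (P − 27) + 73.
Solving gives Q = 87 with consumers paying €41 and suppliers receiving €14 (the €27 wedge).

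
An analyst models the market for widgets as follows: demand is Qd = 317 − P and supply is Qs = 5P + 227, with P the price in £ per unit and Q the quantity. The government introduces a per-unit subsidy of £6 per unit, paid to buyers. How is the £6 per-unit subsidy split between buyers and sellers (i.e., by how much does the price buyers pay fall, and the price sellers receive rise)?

Buyers gain £5 per unit; sellers gain £1 per unit.

Before the subsidy: set 317 − P = 5P + 227 → P* = £15, Q* = 302.
With a per-unit subsidy paid to buyers, each effectively pays P − 6, so demand becomes Qd = 317 − (P − 6).
New equilibrium: buyers pay £10, sellers receive £16, Q = 307. (Wedge: Pb − Ps = −6.)
Gain to buyers: £5; to sellers: £1. (They sum to £6.)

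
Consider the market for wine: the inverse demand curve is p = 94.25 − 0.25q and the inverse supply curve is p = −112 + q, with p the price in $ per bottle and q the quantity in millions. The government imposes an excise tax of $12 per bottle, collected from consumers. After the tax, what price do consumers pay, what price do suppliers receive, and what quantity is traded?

Consumers pay $55.4; suppliers receive $43.4; quantity = 155.4.

Inverting to q(p) form: qd = 377 − 4p; qs = p + 112.
Without the tax, 377 − 4p = p + 112 gives 5p = 265, so p* = $53 and q* = 165.
With the tax collected from consumers, demand (in seller-price terms) shifts: qd = 377 − 4(p + 12).
Solving gives q = 155.4 with consumers paying $55.4 and suppliers receiving $43.4 (the $12 wedge).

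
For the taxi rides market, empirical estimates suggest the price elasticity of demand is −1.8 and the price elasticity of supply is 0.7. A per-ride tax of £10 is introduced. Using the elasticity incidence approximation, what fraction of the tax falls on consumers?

Incidence ratio: consumers' share ≈ εs / (εs + |εd|) = 0.7 / (0.7 + 1.8) = 0.28.
Supply is the less elastic side, so consumers bear the smaller share.

Consumers' share ≈ 0.28.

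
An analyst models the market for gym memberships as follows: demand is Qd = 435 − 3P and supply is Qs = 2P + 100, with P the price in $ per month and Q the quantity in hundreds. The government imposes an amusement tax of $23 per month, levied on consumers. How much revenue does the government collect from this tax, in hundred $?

Without the tax, 435 − 3P = 2P + 100 gives 5P = 335, so P* = $67 and Q* = 234.
With the tax collected from consumers, demand (in seller-price terms) shifts: Qd = 435 − 3(P + 23).
Solving gives Q = 206.4 with consumers paying $76.2 and sellers receiving $53.2 (the $23 wedge).
Revenue = t · Q = 23 · 206.4 = $4747.2.

Tax revenue = $4747.2 hundred.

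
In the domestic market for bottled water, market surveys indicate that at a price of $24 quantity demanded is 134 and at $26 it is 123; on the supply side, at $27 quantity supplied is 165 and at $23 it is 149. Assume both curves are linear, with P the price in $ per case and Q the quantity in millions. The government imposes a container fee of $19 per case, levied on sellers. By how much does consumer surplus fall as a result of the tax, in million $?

Consumer surplus falls by $984 million.

Demand slope: (123 − 134)/(26 − 24) = -5.5, so Qd = 266 − 5.5P.
Supply slope: (149 − 165)/(23 − 27) = 4, so Qs = 4P + 57.
Without the tax, 266 − 5.5P = 4P + 57 gives 9.5P = 209, so P* = $22 and Q* = 145.
With the tax collected from sellers, supply shifts: Qs = 4(P − 19) + 57.
New equilibrium: consumers pay $30, sellers receive $11, Q = 101. (Wedge: Pb − Ps = 19.)
ΔCS is the trapezoid between Q = 101 and Q = 145 of height $8: ½ · (145 + 101) · 8 = $984.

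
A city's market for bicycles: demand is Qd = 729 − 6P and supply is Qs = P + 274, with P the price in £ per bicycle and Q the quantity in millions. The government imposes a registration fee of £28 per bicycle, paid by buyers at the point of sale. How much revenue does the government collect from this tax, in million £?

Without the tax, 729 − 6P = P + 274 gives 7P = 455, so P* = £65 and Q* = 339.
With the tax collected from buyers, demand (in seller-price terms) shifts: Qd = 729 − 6(P + 28).
New equilibrium: buyers pay £69, producers receive £41, Q = 315. (Wedge: Pb − Ps = 28.)
Revenue = t · Q = 28 · 315 = £8820.

Tax revenue = £8820 million.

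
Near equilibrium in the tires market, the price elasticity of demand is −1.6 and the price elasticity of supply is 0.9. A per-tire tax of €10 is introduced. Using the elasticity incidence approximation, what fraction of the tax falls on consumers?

Consumers' share ≈ 0.36.

Incidence ratio: consumers' share ≈ εs / (εs + |εd|) = 0.9 / (0.9 + 1.6) = 0.36.
Supply is the less elastic side, so consumers bear the smaller share.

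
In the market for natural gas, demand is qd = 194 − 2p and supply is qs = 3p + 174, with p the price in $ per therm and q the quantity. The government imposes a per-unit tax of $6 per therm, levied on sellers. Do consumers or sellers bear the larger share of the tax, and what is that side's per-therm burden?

Without the tax, 194 − 2p = 3p + 174 gives 5p = 20, so p* = $4 and q* = 186.
With the tax collected from sellers, supply shifts: qs = 3(p − 6) + 174.
New equilibrium: consumers pay $7.6, sellers receive $1.6, q = 178.8. (Wedge: pb − ps = 6.)
Per-therm burden: consumers $3.6, sellers $2.4.
Consumers take the larger share because demand is less price-elastic here (demand slope 2 vs supply slope 3).

Consumers bear the larger share: $3.6 per therm.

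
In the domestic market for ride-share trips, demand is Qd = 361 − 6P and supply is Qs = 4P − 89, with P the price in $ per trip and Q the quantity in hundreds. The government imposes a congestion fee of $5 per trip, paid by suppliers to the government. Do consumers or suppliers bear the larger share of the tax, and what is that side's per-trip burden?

Before the tax: set 361 − 6P = 4P − 89 → P* = $45, Q* = 91.
With the tax collected from suppliers, supply shifts: Qs = 4(P − 5) − 89.
Solving gives Q = 79 with consumers paying $47 and suppliers receiving $42 (the $5 wedge).
Per-trip burden: consumers $2, suppliers $3.
Suppliers take the larger share because supply is less price-elastic here (demand slope 6 vs supply slope 4).
The less price-elastic side of the market bears the larger share of a per-unit tax.

Suppliers bear the larger share: $3 per trip.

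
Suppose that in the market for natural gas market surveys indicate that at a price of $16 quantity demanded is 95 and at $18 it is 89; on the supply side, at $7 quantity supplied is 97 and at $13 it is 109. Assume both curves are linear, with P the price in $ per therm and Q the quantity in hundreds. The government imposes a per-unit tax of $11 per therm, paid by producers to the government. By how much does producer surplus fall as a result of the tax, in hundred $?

Producer surplus falls by $662.64 hundred.

Demand slope: (89 − 95)/(18 − 16) = -3, so Qd = 143 − 3P.
Supply slope: (109 − 97)/(13 − 7) = 2, so Qs = 2P + 83.
Before the tax: set 143 − 3P = 2P + 83 → P* = $12, Q* = 107.
With the tax collected from producers, supply shifts: Qs = 2(P − 11) + 83.
Solving gives Q = 93.8 with buyers paying $16.4 and producers receiving $5.4 (the $11 wedge).
ΔPS is the trapezoid between Q = 93.8 and Q = 107 of height $6.6: ½ · (107 + 93.8) · 6.6 = $662.64.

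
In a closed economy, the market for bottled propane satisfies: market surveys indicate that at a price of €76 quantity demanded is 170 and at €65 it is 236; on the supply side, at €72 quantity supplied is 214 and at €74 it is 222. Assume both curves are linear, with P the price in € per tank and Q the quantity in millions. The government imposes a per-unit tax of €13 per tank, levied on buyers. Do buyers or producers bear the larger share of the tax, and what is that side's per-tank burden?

Demand slope: (236 − 170)/(65 − 76) = -6, so Qd = 626 − 6P.
Supply slope: (222 − 214)/(74 − 72) = 4, so Qs = 4P − 74.
Without the tax, 626 − 6P = 4P − 74 gives 10P = 700, so P* = €70 and Q* = 206.
With the tax collected from buyers, demand (in seller-price terms) shifts: Qd = 626 − 6(P + 13).
Solving gives Q = 174.8 with buyers paying €75.2 and producers receiving €62.2 (the €13 wedge).
Per-tank burden: buyers €5.2, producers €7.8.
Producers take the larger share because supply is less price-elastic here (demand slope 6 vs supply slope 4).
The less price-elastic side of the market bears the larger share of a per-unit tax.

Producers bear the larger share: €7.8 per tank.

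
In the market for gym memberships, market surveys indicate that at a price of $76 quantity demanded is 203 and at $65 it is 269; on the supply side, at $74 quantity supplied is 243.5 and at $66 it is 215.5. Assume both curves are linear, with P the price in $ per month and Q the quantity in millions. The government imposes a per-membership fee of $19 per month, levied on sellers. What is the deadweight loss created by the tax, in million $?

Deadweight loss = $399 million.

Demand slope: (269 − 203)/(65 − 76) = -6, so Qd = 659 − 6P.
Supply slope: (215.5 − 243.5)/(66 − 74) = 3.5, so Qs = 3.5P − 15.5.
Without the tax, 659 − 6P = 3.5P − 15.5 gives 9.5P = 674.5, so P* = $71 and Q* = 233.
With the tax collected from sellers, supply shifts: Qs = 3.5(P − 19) − 15.5.
New equilibrium: consumers pay $78, sellers receive $59, Q = 191. (Wedge: Pb − Ps = 19.)
Quantity falls by |ΔQ| = |233 − 191| = 42.
DWL = ½ · t · |ΔQ| = ½ · 19 · 42 = $399.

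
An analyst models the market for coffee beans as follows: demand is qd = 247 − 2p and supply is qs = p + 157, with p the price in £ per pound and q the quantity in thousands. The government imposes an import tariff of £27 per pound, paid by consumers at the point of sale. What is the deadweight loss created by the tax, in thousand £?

Deadweight loss = £243 thousand.

Before the tax: set 247 − 2p = p + 157 → p* = £30, q* = 187.
With the tax collected from consumers, demand (in seller-price terms) shifts: qd = 247 − 2(p + 27).
New equilibrium: consumers pay £39, sellers receive £12, q = 169. (Wedge: pb − ps = 27.)
Quantity falls by |ΔQ| = |187 − 169| = 18.
DWL = ½ · t · |ΔQ| = ½ · 27 · 18 = £243.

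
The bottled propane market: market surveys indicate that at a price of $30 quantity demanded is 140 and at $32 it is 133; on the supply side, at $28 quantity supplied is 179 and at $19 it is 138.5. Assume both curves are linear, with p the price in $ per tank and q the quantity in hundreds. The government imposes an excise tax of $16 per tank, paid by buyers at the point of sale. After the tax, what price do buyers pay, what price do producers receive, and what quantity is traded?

Buyers pay $33; producers receive $17; quantity = 129.5.

Demand slope: (133 − 140)/(32 − 30) = -3.5, so qd = 245 − 3.5p.
Supply slope: (138.5 − 179)/(19 − 28) = 4.5, so qs = 4.5p + 53.
Without the tax, 245 − 3.5p = 4.5p + 53 gives 8p = 192, so p* = $24 and q* = 161.
With the tax collected from buyers, demand (in seller-price terms) shifts: qd = 245 − 3.5(p + 16).
Solving gives q = 129.5 with buyers paying $33 and producers receiving $17 (the $16 wedge).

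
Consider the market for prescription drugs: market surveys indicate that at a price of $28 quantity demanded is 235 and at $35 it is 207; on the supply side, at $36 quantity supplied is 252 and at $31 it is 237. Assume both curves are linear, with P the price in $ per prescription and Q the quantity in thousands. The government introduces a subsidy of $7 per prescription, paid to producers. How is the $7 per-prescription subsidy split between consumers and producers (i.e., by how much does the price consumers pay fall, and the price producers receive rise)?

Demand slope: (207 − 235)/(35 − 28) = -4, so Qd = 347 − 4P.
Supply slope: (237 − 252)/(31 − 36) = 3, so Qs = 3P + 144.
Before the subsidy: set 347 − 4P = 3P + 144 → P* = $29, Q* = 231.
With a per-unit subsidy paid to producers, each receives P + 7 per unit sold, so supply becomes Qs = 3(P + 7) + 144.
Solving gives Q = 243 with consumers paying $26 and producers receiving $33 (the $7 wedge).
Gain to consumers: $3; to producers: $4. (They sum to $7.)

Consumers gain $3 per prescription; producers gain $4 per prescription.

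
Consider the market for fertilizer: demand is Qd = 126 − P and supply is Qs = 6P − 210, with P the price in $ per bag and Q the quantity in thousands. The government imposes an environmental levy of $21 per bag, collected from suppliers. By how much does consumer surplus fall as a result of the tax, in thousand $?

Consumer surplus falls by $1242 thousand.

Before the tax: set 126 − P = 6P − 210 → P* = $48, Q* = 78.
With the tax collected from suppliers, supply shifts: Qs = 6(P − 21) − 210.
Solving gives Q = 60 with buyers paying $66 and suppliers receiving $45 (the $21 wedge).
ΔCS is the trapezoid between Q = 60 and Q = 78 of height $18: ½ · (78 + 60) · 18 = $1242.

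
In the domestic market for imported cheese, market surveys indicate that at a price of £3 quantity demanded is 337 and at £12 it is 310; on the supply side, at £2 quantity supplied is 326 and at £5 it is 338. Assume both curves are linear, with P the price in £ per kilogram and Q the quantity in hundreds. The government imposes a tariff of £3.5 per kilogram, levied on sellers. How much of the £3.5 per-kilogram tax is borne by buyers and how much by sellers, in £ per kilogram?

Demand slope: (310 − 337)/(12 − 3) = -3, so Qd = 346 − 3P.
Supply slope: (338 − 326)/(5 − 2) = 4, so Qs = 4P + 318.
Without the tax, 346 − 3P = 4P + 318 gives 7P = 28, so P* = £4 and Q* = 334.
With the tax collected from sellers, supply shifts: Qs = 4(P − 3.5) + 318.
Solving gives Q = 328 with buyers paying £6 and sellers receiving £2.5 (the £3.5 wedge).
Burden on buyers: £2; on sellers: £1.5. (They sum to £3.5.)

Buyers bear £2 per kilogram; sellers bear £1.5 per kilogram.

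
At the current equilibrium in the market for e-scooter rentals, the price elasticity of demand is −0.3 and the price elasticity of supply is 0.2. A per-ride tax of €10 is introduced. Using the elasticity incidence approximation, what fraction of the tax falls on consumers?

Incidence ratio: consumers' share ≈ εs / (εs + |εd|) = 0.2 / (0.2 + 0.3) = 0.4.
Supply is the less elastic side, so consumers bear the smaller share.

Consumers' share ≈ 0.4.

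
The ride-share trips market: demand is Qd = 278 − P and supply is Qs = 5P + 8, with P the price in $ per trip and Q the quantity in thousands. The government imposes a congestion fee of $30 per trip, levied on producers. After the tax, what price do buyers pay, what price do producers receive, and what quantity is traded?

Buyers pay $70; producers receive $40; quantity = 208.

Before the tax: set 278 − P = 5P + 8 → P* = $45, Q* = 233.
With the tax collected from producers, supply shifts: Qs = 5(P − 30) + 8.
Solving gives Q = 208 with buyers paying $70 and producers receiving $40 (the $30 wedge).
The less price-elastic side of the market bears the larger share of a per-unit tax.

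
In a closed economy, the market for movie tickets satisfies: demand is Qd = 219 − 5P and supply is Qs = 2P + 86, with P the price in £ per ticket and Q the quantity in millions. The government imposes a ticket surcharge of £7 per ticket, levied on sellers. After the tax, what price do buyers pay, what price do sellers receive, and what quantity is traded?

Without the tax, 219 − 5P = 2P + 86 gives 7P = 133, so P* = £19 and Q* = 124.
With the tax collected from sellers, supply shifts: Qs = 2(P − 7) + 86.
New equilibrium: buyers pay £21, sellers receive £14, Q = 114. (Wedge: Pb − Ps = 7.)
The less price-elastic side of the market bears the larger share of a per-unit tax.

Buyers pay £21; sellers receive £14; quantity = 114.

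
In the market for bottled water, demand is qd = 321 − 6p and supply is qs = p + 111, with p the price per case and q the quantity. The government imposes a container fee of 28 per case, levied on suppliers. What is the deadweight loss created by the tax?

Without the tax, 321 − 6p = p + 111 gives 7p = 210, so p* = 30 and q* = 141.
With the tax collected from suppliers, supply shifts: qs = (p − 28) + 111.
Solving gives q = 117 with consumers paying 34 and suppliers receiving 6 (the 28 wedge).
Quantity falls by |ΔQ| = |141 − 117| = 24.
DWL = ½ · t · |ΔQ| = ½ · 28 · 24 = 336.

Deadweight loss = 336.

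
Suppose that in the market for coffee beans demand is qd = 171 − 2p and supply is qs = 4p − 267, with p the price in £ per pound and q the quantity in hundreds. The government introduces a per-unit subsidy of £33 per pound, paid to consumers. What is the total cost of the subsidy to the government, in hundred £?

Before the subsidy: set 171 − 2p = 4p − 267 → p* = £73, q* = 25.
With a per-unit subsidy paid to consumers, each effectively pays p − 33, so demand becomes qd = 171 − 2(p − 33).
Solving gives q = 69 with consumers paying £51 and producers receiving £84 (the £33 wedge).
Outlay = t · Q = 33 · 69 = £2277.

Government outlay = £2277 hundred.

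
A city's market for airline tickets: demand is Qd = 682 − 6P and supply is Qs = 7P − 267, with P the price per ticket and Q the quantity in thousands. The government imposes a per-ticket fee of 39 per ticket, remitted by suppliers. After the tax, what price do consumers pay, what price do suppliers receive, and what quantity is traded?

Consumers pay 94; suppliers receive 55; quantity = 118.

Before the tax: set 682 − 6P = 7P − 267 → P* = 73, Q* = 244.
With the tax collected from suppliers, supply shifts: Qs = 7(P − 39) − 267.
New equilibrium: consumers pay 94, suppliers receive 55, Q = 118. (Wedge: Pb − Ps = 39.)
The less price-elastic side of the market bears the larger share of a per-unit tax.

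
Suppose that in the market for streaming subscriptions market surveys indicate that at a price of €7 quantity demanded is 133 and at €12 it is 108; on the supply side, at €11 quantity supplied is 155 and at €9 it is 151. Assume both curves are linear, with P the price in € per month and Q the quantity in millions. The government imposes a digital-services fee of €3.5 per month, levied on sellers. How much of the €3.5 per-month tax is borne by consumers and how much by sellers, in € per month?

Consumers bear €1 per month; sellers bear €2.5 per month.

Demand slope: (108 − 133)/(12 − 7) = -5, so Qd = 168 − 5P.
Supply slope: (151 − 155)/(9 − 11) = 2, so Qs = 2P + 133.
Before the tax: set 168 − 5P = 2P + 133 → P* = €5, Q* = 143.
With the tax collected from sellers, supply shifts: Qs = 2(P − 3.5) + 133.
New equilibrium: consumers pay €6, sellers receive €2.5, Q = 138. (Wedge: Pb − Ps = 3.5.)
Burden on consumers: €1; on sellers: €2.5. (They sum to €3.5.)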